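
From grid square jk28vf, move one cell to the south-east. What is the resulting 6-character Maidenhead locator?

Longitude subsquare v = 21; +1 → 22 = w.
Latitude subsquare f = 5; −1 → 4 = e.

JK28we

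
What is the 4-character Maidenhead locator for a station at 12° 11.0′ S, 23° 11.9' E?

KH17

Offset from 180°W / 90°S: lon 203.20°, lat 77.82°.
Field: lon ⌊203.20/20⌋ = 10 → K; lat ⌊77.82/10⌋ = 7 → H.
Square: lon ⌊3.20/2⌋ = 1; lat ⌊7.82/1⌋ = 7.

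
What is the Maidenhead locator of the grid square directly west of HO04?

GO94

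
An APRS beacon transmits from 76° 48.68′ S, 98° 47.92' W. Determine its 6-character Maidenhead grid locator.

Add 180° to longitude and 90° to latitude: 81.2013, 13.1887.
Field (20°×10°, letters A–R): 81.2013/20 → 4 → E, 13.1887/10 → 1 → B; chars EB.
Square (2°×1°, digits 0–9): 1.2013/2 → 0, 3.1887/1 → 3; chars 03.
Subsquare (5′×2.5′, letters a–x): 1.2013/0.0833333 → 14 → o, 0.1887/0.0416667 → 4 → e; chars oe.

EB03oe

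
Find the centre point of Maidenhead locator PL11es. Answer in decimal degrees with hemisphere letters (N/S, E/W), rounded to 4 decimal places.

Field P=15, L=11: +15·20° lon, +11·10° lat → SW at lon 120°, lat 20°.
Square 1, 1: +1·2° lon, +1·1° lat → SW at lon 122°, lat 21°.
Subsquare e=4, s=18: +4·0.0833333° lon, +18·0.0416667° lat → SW at lon 122.333°, lat 21.75°.
Cell spans 0.0833333° lon × 0.0416667° lat. Centre is SW corner plus half of each.
latitude 21.7708° N, longitude 122.3750° E.

21.7708° N, 122.3750° E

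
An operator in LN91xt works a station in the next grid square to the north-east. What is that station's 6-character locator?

Longitude subsquare x = 23; +1 → 24, wraps to 0 = a, carry into square.
Longitude square 9; +1 → 10, wraps to 0, carry into field.
Longitude field L = 11; +1 → 12 = M.
Latitude subsquare t = 19; +1 → 20 = u.

MN01au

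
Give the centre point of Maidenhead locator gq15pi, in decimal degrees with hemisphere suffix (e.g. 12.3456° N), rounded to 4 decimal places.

75.3542° N, 56.7083° W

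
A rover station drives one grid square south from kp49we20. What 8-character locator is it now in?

Latitude extended square 0; −1 → -1, wraps to 9, carry into subsquare.
Latitude subsquare e = 4; −1 → 3 = d.
The longitude characters are unchanged.

KP49wd29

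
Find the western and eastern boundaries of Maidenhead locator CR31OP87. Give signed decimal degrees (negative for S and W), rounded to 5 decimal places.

-132.76667, -132.75833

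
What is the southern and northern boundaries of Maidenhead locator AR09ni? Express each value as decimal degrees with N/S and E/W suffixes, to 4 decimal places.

Field A=0, R=17: +0·20° lon, +17·10° lat → SW at lon -180°, lat 80°.
Square 0, 9: +0·2° lon, +9·1° lat → SW at lon -180°, lat 89°.
Subsquare n=13, i=8: +13·0.0833333° lon, +8·0.0416667° lat → SW at lon -178.917°, lat 89.3333°.
Cell spans 0.0833333° lon × 0.0416667° lat.
south 89.3333° N, north 89.3750° N.

89.3333° N, 89.3750° N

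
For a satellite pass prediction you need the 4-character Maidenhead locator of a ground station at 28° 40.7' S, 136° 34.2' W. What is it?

CG11

Offset from 180°W / 90°S: lon 43.43°, lat 61.32°.
Field: 43.43/20 → 2 → C, 61.32/10 → 6 → G; chars CG.
Square: 3.43/2 → 1, 1.32/1 → 1; chars 11.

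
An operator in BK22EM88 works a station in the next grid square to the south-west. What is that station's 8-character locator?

Longitude extended square 8; −1 → 7.
Latitude extended square 8; −1 → 7.

BK22em77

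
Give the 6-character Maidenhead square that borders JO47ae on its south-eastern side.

Longitude subsquare a = 0; +1 → 1 = b.
Latitude subsquare e = 4; −1 → 3 = d.

JO47bd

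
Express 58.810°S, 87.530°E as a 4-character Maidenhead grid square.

Offset from 180°W / 90°S: lon 267.53°, lat 31.19°.
Field: lon ⌊267.53/20⌋ = 13 → N; lat ⌊31.19/10⌋ = 3 → D.
Square: lon ⌊7.53/2⌋ = 3; lat ⌊1.19/1⌋ = 1.

ND31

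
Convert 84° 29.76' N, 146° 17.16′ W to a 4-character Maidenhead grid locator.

Add 180° to longitude and 90° to latitude: 33.71, 174.50.
Field (20°×10°, letters A–R): 33.71/20 → 1 → B, 174.50/10 → 17 → R; chars BR.
Square (2°×1°, digits 0–9): 13.71/2 → 6, 4.50/1 → 4; chars 64.

BR64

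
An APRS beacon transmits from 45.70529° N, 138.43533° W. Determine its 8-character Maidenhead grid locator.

CN05sq79

Add 180° to longitude and 90° to latitude: 41.56467, 135.70529.
Field (20°×10°, letters A–R): lon ⌊41.56467/20⌋ = 2 → C; lat ⌊135.70529/10⌋ = 13 → N.
Square (2°×1°, digits 0–9): lon ⌊1.56467/2⌋ = 0; lat ⌊5.70529/1⌋ = 5.
Subsquare (5′×2.5′, letters a–x): lon ⌊1.56467/0.0833333⌋ = 18 → s; lat ⌊0.70529/0.0416667⌋ = 16 → q.
Extended square (30″×15″, digits 0–9): lon ⌊0.06467/0.00833333⌋ = 7; lat ⌊0.03862/0.00416667⌋ = 9.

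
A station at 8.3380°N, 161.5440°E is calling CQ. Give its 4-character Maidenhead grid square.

Shift to the Maidenhead origin (180°W, 90°S): lon 341.54, lat 98.34.
Field: lon ⌊341.54/20⌋ = 17 → R; lat ⌊98.34/10⌋ = 9 → J.
Square: lon ⌊1.54/2⌋ = 0; lat ⌊8.34/1⌋ = 8.

RJ08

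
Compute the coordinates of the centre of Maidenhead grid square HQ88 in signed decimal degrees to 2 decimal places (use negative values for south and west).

Field H=7, Q=16: +7·20° lon, +16·10° lat → SW at lon -40°, lat 70°.
Square 8, 8: +8·2° lon, +8·1° lat → SW at lon -24°, lat 78°.
Cell spans 2° lon × 1° lat. Centre is SW corner plus half of each.
latitude 78.50, longitude -23.00.

78.50, -23.00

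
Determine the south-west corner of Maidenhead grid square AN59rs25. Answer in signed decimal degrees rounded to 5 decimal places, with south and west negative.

49.77083, -168.56667

Field A=0, N=13: +0·20° lon, +13·10° lat → SW at lon -180°, lat 40°.
Square 5, 9: +5·2° lon, +9·1° lat → SW at lon -170°, lat 49°.
Subsquare r=17, s=18: +17·0.0833333° lon, +18·0.0416667° lat → SW at lon -168.583°, lat 49.75°.
Extended square 2, 5: +2·0.00833333° lon, +5·0.00416667° lat → SW at lon -168.567°, lat 49.7708°.
latitude 49.77083, longitude -168.56667.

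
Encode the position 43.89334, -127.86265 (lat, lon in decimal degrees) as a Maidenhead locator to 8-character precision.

CN63bv64

Add 180° to longitude and 90° to latitude: 52.13735, 133.89334.
Field: lon ⌊52.13735/20⌋ = 2 → C; lat ⌊133.89334/10⌋ = 13 → N.
Square: lon ⌊12.13735/2⌋ = 6; lat ⌊3.89334/1⌋ = 3.
Subsquare: lon ⌊0.13735/0.0833333⌋ = 1 → b; lat ⌊0.89334/0.0416667⌋ = 21 → v.
Extended square: lon ⌊0.05402/0.00833333⌋ = 6; lat ⌊0.01834/0.00416667⌋ = 4.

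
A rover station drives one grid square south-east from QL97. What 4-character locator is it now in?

RL06

Longitude square 9; +1 → 10, wraps to 0, carry into field.
Longitude field Q = 16; +1 → 17 = R.
Latitude square 7; −1 → 6.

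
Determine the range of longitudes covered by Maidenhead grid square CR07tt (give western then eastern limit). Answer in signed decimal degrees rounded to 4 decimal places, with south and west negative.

Field C=2, R=17: +2·20° lon, +17·10° lat → SW at lon -140°, lat 80°.
Square 0, 7: +0·2° lon, +7·1° lat → SW at lon -140°, lat 87°.
Subsquare t=19, t=19: +19·0.0833333° lon, +19·0.0416667° lat → SW at lon -138.417°, lat 87.7917°.
Cell spans 0.0833333° lon × 0.0416667° lat.
west -138.4167, east -138.3333.

-138.4167, -138.3333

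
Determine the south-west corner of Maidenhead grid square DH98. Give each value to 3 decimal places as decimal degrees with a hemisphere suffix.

Field D=3, H=7: +3·20° lon, +7·10° lat → SW at lon -120°, lat -20°.
Square 9, 8: +9·2° lon, +8·1° lat → SW at lon -102°, lat -12°.
latitude 12.000° S, longitude 102.000° W.

12.000° S, 102.000° W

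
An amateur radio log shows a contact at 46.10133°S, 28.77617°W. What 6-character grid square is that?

Offset from 180°W / 90°S: lon 151.2238°, lat 43.8987°.
Field: lon ⌊151.2238/20⌋ = 7 → H; lat ⌊43.8987/10⌋ = 4 → E.
Square: lon ⌊11.2238/2⌋ = 5; lat ⌊3.8987/1⌋ = 3.
Subsquare: lon ⌊1.2238/0.0833333⌋ = 14 → o; lat ⌊0.8987/0.0416667⌋ = 21 → v.

HE53ov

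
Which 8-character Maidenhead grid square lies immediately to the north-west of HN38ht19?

HN38hu00

Longitude extended square 1; −1 → 0.
Latitude extended square 9; +1 → 10, wraps to 0, carry into subsquare.
Latitude subsquare t = 19; +1 → 20 = u.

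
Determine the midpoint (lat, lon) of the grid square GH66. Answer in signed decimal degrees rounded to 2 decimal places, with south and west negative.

-13.50, -47.00

Field G=6, H=7: +6·20° lon, +7·10° lat → SW at lon -60°, lat -20°.
Square 6, 6: +6·2° lon, +6·1° lat → SW at lon -48°, lat -14°.
Cell spans 2° lon × 1° lat. Centre is SW corner plus half of each.
latitude -13.50, longitude -47.00.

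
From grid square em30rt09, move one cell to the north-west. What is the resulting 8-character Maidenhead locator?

EM30qu90

Longitude extended square 0; −1 → -1, wraps to 9, carry into subsquare.
Longitude subsquare r = 17; −1 → 16 = q.
Latitude extended square 9; +1 → 10, wraps to 0, carry into subsquare.
Latitude subsquare t = 19; +1 → 20 = u.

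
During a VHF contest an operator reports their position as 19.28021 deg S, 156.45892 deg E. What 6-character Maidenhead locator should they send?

Offset from 180°W / 90°S: lon 336.4589°, lat 70.7198°.
Field: 336.4589/20 → 16 → Q, 70.7198/10 → 7 → H; chars QH.
Square: 16.4589/2 → 8, 0.7198/1 → 0; chars 80.
Subsquare: 0.4589/0.0833333 → 5 → f, 0.7198/0.0416667 → 17 → r; chars fr.

QH80fr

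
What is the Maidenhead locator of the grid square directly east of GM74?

Longitude square 7; +1 → 8.
The latitude characters are unchanged.

GM84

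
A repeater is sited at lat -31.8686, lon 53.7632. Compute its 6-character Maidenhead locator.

LF68vd

Add 180° to longitude and 90° to latitude: 233.7632, 58.1314.
Field: lon ⌊233.7632/20⌋ = 11 → L; lat ⌊58.1314/10⌋ = 5 → F.
Square: lon ⌊13.7632/2⌋ = 6; lat ⌊8.1314/1⌋ = 8.
Subsquare: lon ⌊1.7632/0.0833333⌋ = 21 → v; lat ⌊0.1314/0.0416667⌋ = 3 → d.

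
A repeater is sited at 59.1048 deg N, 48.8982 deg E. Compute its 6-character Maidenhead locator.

Add 180° to longitude and 90° to latitude: 228.8982, 149.1048.
Field: 228.8982/20 → 11 → L, 149.1048/10 → 14 → O; chars LO.
Square: 8.8982/2 → 4, 9.1048/1 → 9; chars 49.
Subsquare: 0.8982/0.0833333 → 10 → k, 0.1048/0.0416667 → 2 → c; chars kc.

LO49kc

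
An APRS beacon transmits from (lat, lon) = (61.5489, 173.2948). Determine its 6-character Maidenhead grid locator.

Add 180° to longitude and 90° to latitude: 353.2948, 151.5489.
Field: lon ⌊353.2948/20⌋ = 17 → R; lat ⌊151.5489/10⌋ = 15 → P.
Square: lon ⌊13.2948/2⌋ = 6; lat ⌊1.5489/1⌋ = 1.
Subsquare: lon ⌊1.2948/0.0833333⌋ = 15 → p; lat ⌊0.5489/0.0416667⌋ = 13 → n.

RP61pn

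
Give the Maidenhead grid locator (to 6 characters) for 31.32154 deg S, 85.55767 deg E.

NF28sq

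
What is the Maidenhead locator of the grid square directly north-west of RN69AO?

RN59xp

Longitude subsquare a = 0; −1 → -1, wraps to 23 = x, carry into square.
Longitude square 6; −1 → 5.
Latitude subsquare o = 14; +1 → 15 = p.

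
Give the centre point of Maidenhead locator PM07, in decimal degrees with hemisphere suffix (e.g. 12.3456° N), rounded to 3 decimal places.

37.500° N, 121.000° E

Field P=15, M=12: +15·20° lon, +12·10° lat → SW at lon 120°, lat 30°.
Square 0, 7: +0·2° lon, +7·1° lat → SW at lon 120°, lat 37°.
Cell spans 2° lon × 1° lat. Centre is SW corner plus half of each.
latitude 37.500° N, longitude 121.000° E.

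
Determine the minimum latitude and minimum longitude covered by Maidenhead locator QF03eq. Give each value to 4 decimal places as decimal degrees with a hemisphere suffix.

36.3333° S, 140.3333° E

Field Q=16, F=5: +16·20° lon, +5·10° lat → SW at lon 140°, lat -40°.
Square 0, 3: +0·2° lon, +3·1° lat → SW at lon 140°, lat -37°.
Subsquare e=4, q=16: +4·0.0833333° lon, +16·0.0416667° lat → SW at lon 140.333°, lat -36.3333°.
latitude 36.3333° S, longitude 140.3333° E.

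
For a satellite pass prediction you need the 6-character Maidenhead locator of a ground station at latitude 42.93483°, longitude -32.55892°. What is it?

HN32rw

Add 180° to longitude and 90° to latitude: 147.4411, 132.9348.
Field: lon ⌊147.4411/20⌋ = 7 → H; lat ⌊132.9348/10⌋ = 13 → N.
Square: lon ⌊7.4411/2⌋ = 3; lat ⌊2.9348/1⌋ = 2.
Subsquare: lon ⌊1.4411/0.0833333⌋ = 17 → r; lat ⌊0.9348/0.0416667⌋ = 22 → w.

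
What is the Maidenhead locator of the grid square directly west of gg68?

GG58

Longitude square 6; −1 → 5.
The latitude characters are unchanged.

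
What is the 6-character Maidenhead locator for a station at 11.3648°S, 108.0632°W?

Offset from 180°W / 90°S: lon 71.9368°, lat 78.6352°.
Field: lon ⌊71.9368/20⌋ = 3 → D; lat ⌊78.6352/10⌋ = 7 → H.
Square: lon ⌊11.9368/2⌋ = 5; lat ⌊8.6352/1⌋ = 8.
Subsquare: lon ⌊1.9368/0.0833333⌋ = 23 → x; lat ⌊0.6352/0.0416667⌋ = 15 → p.

DH58xp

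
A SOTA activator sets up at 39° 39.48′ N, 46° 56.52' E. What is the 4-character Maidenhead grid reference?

LM39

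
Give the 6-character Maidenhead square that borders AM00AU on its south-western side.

Longitude subsquare a = 0; −1 → -1, wraps to 23 = x, carry into square.
Longitude square 0; −1 → -1, wraps to 9, carry into field.
Longitude field A = 0; −1 → -1, wraps to 17 = R, wrapping around the antimeridian.
Latitude subsquare u = 20; −1 → 19 = t.

RM90xt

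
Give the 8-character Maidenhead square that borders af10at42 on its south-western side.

AF10at31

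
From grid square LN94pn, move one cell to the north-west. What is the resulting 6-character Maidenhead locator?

LN94oo

Longitude subsquare p = 15; −1 → 14 = o.
Latitude subsquare n = 13; +1 → 14 = o.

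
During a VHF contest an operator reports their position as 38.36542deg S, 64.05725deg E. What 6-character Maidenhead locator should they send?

MF21ap

Add 180° to longitude and 90° to latitude: 244.0573, 51.6346.
Field (20°×10°, letters A–R): lon ⌊244.0573/20⌋ = 12 → M; lat ⌊51.6346/10⌋ = 5 → F.
Square (2°×1°, digits 0–9): lon ⌊4.0573/2⌋ = 2; lat ⌊1.6346/1⌋ = 1.
Subsquare (5′×2.5′, letters a–x): lon ⌊0.0573/0.0833333⌋ = 0 → a; lat ⌊0.6346/0.0416667⌋ = 15 → p.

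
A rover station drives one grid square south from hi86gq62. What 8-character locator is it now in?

Latitude extended square 2; −1 → 1.
The longitude characters are unchanged.

HI86gq61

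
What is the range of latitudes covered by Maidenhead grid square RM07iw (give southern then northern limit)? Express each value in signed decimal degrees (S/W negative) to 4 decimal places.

Field R=17, M=12: +17·20° lon, +12·10° lat → SW at lon 160°, lat 30°.
Square 0, 7: +0·2° lon, +7·1° lat → SW at lon 160°, lat 37°.
Subsquare i=8, w=22: +8·0.0833333° lon, +22·0.0416667° lat → SW at lon 160.667°, lat 37.9167°.
Cell spans 0.0833333° lon × 0.0416667° lat.
south 37.9167, north 37.9583.

37.9167, 37.9583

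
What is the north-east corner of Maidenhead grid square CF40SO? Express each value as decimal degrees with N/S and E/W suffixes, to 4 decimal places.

Field C=2, F=5: +2·20° lon, +5·10° lat → SW at lon -140°, lat -40°.
Square 4, 0: +4·2° lon, +0·1° lat → SW at lon -132°, lat -40°.
Subsquare s=18, o=14: +18·0.0833333° lon, +14·0.0416667° lat → SW at lon -130.5°, lat -39.4167°.
Cell spans 0.0833333° lon × 0.0416667° lat. NE corner is SW corner plus one full cell.
latitude 39.3750° S, longitude 130.4167° W.

39.3750° S, 130.4167° W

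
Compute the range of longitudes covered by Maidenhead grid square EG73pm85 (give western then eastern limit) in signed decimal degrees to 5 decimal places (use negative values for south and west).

-84.68333, -84.67500

Field E=4, G=6: +4·20° lon, +6·10° lat → SW at lon -100°, lat -30°.
Square 7, 3: +7·2° lon, +3·1° lat → SW at lon -86°, lat -27°.
Subsquare p=15, m=12: +15·0.0833333° lon, +12·0.0416667° lat → SW at lon -84.75°, lat -26.5°.
Extended square 8, 5: +8·0.00833333° lon, +5·0.00416667° lat → SW at lon -84.6833°, lat -26.4792°.
Cell spans 0.00833333° lon × 0.00416667° lat.
west -84.68333, east -84.67500.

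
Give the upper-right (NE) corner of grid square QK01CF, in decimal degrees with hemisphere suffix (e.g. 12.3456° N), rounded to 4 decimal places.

Field Q=16, K=10: +16·20° lon, +10·10° lat → SW at lon 140°, lat 10°.
Square 0, 1: +0·2° lon, +1·1° lat → SW at lon 140°, lat 11°.
Subsquare c=2, f=5: +2·0.0833333° lon, +5·0.0416667° lat → SW at lon 140.167°, lat 11.2083°.
Cell spans 0.0833333° lon × 0.0416667° lat. NE corner is SW corner plus one full cell.
latitude 11.2500° N, longitude 140.2500° E.

11.2500° N, 140.2500° E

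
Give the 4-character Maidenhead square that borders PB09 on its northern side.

PC00

Latitude square 9; +1 → 10, wraps to 0, carry into field.
Latitude field B = 1; +1 → 2 = C.
The longitude characters are unchanged.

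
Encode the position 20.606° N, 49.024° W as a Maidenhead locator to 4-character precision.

Shift to the Maidenhead origin (180°W, 90°S): lon 130.98, lat 110.61.
Field: lon ⌊130.98/20⌋ = 6 → G; lat ⌊110.61/10⌋ = 11 → L.
Square: lon ⌊10.98/2⌋ = 5; lat ⌊0.61/1⌋ = 0.

GL50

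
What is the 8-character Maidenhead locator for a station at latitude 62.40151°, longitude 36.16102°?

KP82bj96

Shift to the Maidenhead origin (180°W, 90°S): lon 216.16102, lat 152.40151.
Field (20°×10°, letters A–R): 216.16102/20 → 10 → K, 152.40151/10 → 15 → P; chars KP.
Square (2°×1°, digits 0–9): 16.16102/2 → 8, 2.40151/1 → 2; chars 82.
Subsquare (5′×2.5′, letters a–x): 0.16102/0.0833333 → 1 → b, 0.40151/0.0416667 → 9 → j; chars bj.
Extended square (30″×15″, digits 0–9): 0.07769/0.00833333 → 9, 0.02651/0.00416667 → 6; chars 96.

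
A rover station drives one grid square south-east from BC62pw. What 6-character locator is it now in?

BC62qv

Longitude subsquare p = 15; +1 → 16 = q.
Latitude subsquare w = 22; −1 → 21 = v.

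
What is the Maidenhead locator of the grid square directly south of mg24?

MG23

Latitude square 4; −1 → 3.
The longitude characters are unchanged.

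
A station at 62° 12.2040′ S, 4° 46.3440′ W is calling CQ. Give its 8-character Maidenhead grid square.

Shift to the Maidenhead origin (180°W, 90°S): lon 175.22760, lat 27.79660.
Field: 175.22760/20 → 8 → I, 27.79660/10 → 2 → C; chars IC.
Square: 15.22760/2 → 7, 7.79660/1 → 7; chars 77.
Subsquare: 1.22760/0.0833333 → 14 → o, 0.79660/0.0416667 → 19 → t; chars ot.
Extended square: 0.06093/0.00833333 → 7, 0.00493/0.00416667 → 1; chars 71.

IC77ot71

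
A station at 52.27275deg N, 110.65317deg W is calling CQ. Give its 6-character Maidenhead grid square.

DO42qg

Add 180° to longitude and 90° to latitude: 69.3468, 142.2728.
Field: lon ⌊69.3468/20⌋ = 3 → D; lat ⌊142.2728/10⌋ = 14 → O.
Square: lon ⌊9.3468/2⌋ = 4; lat ⌊2.2728/1⌋ = 2.
Subsquare: lon ⌊1.3468/0.0833333⌋ = 16 → q; lat ⌊0.2728/0.0416667⌋ = 6 → g.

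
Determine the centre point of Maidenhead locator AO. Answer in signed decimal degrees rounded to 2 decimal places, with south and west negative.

55.00, -170.00

Field A=0, O=14: +0·20° lon, +14·10° lat → SW at lon -180°, lat 50°.
Cell spans 20° lon × 10° lat. Centre is SW corner plus half of each.
latitude 55.00, longitude -170.00.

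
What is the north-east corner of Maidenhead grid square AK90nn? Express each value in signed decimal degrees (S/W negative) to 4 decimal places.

Field A=0, K=10: +0·20° lon, +10·10° lat → SW at lon -180°, lat 10°.
Square 9, 0: +9·2° lon, +0·1° lat → SW at lon -162°, lat 10°.
Subsquare n=13, n=13: +13·0.0833333° lon, +13·0.0416667° lat → SW at lon -160.917°, lat 10.5417°.
Cell spans 0.0833333° lon × 0.0416667° lat. NE corner is SW corner plus one full cell.
latitude 10.5833, longitude -160.8333.

10.5833, -160.8333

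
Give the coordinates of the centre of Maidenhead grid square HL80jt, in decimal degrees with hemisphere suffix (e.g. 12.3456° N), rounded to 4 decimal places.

20.8125° N, 23.2083° W

Field H=7, L=11: +7·20° lon, +11·10° lat → SW at lon -40°, lat 20°.
Square 8, 0: +8·2° lon, +0·1° lat → SW at lon -24°, lat 20°.
Subsquare j=9, t=19: +9·0.0833333° lon, +19·0.0416667° lat → SW at lon -23.25°, lat 20.7917°.
Cell spans 0.0833333° lon × 0.0416667° lat. Centre is SW corner plus half of each.
latitude 20.8125° N, longitude 23.2083° W.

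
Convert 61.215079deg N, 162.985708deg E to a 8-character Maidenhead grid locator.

Offset from 180°W / 90°S: lon 342.98571°, lat 151.21508°.
Field: 342.98571/20 → 17 → R, 151.21508/10 → 15 → P; chars RP.
Square: 2.98571/2 → 1, 1.21508/1 → 1; chars 11.
Subsquare: 0.98571/0.0833333 → 11 → l, 0.21508/0.0416667 → 5 → f; chars lf.
Extended square: 0.06904/0.00833333 → 8, 0.00675/0.00416667 → 1; chars 81.

RP11lf81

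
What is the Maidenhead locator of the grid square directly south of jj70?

Latitude square 0; −1 → -1, wraps to 9, carry into field.
Latitude field J = 9; −1 → 8 = I.
The longitude characters are unchanged.

JI79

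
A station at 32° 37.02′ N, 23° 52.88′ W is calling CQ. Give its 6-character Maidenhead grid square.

HM82bo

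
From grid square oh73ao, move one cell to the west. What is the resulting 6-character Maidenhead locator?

OH63xo

Longitude subsquare a = 0; −1 → -1, wraps to 23 = x, carry into square.
Longitude square 7; −1 → 6.
The latitude characters are unchanged.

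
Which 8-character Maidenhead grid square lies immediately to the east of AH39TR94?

Longitude extended square 9; +1 → 10, wraps to 0, carry into subsquare.
Longitude subsquare t = 19; +1 → 20 = u.
The latitude characters are unchanged.

AH39ur04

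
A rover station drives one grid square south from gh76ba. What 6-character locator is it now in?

Latitude subsquare a = 0; −1 → -1, wraps to 23 = x, carry into square.
Latitude square 6; −1 → 5.
The longitude characters are unchanged.

GH75bx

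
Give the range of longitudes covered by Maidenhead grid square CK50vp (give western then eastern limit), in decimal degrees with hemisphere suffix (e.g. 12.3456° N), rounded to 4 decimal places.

128.2500° W, 128.1667° W

Field C=2, K=10: +2·20° lon, +10·10° lat → SW at lon -140°, lat 10°.
Square 5, 0: +5·2° lon, +0·1° lat → SW at lon -130°, lat 10°.
Subsquare v=21, p=15: +21·0.0833333° lon, +15·0.0416667° lat → SW at lon -128.25°, lat 10.625°.
Cell spans 0.0833333° lon × 0.0416667° lat.
west 128.2500° W, east 128.1667° W.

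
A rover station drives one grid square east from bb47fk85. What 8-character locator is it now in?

Longitude extended square 8; +1 → 9.
The latitude characters are unchanged.

BB47fk95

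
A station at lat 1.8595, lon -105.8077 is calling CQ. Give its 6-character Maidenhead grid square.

DJ71cu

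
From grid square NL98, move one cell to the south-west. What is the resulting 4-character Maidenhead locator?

NL87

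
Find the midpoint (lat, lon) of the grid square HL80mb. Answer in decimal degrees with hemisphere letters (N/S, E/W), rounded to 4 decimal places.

20.0625° N, 22.9583° W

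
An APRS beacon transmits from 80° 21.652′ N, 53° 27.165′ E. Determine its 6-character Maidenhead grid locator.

Offset from 180°W / 90°S: lon 233.4528°, lat 170.3609°.
Field: 233.4528/20 → 11 → L, 170.3609/10 → 17 → R; chars LR.
Square: 13.4528/2 → 6, 0.3609/1 → 0; chars 60.
Subsquare: 1.4528/0.0833333 → 17 → r, 0.3609/0.0416667 → 8 → i; chars ri.

LR60ri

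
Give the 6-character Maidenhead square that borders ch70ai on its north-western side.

CH60xj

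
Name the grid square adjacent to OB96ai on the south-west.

OB86xh

Longitude subsquare a = 0; −1 → -1, wraps to 23 = x, carry into square.
Longitude square 9; −1 → 8.
Latitude subsquare i = 8; −1 → 7 = h.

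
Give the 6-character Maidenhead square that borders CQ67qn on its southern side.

CQ67qm

Latitude subsquare n = 13; −1 → 12 = m.
The longitude characters are unchanged.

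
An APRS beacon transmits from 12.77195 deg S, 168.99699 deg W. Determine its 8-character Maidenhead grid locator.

AH57mf04

Add 180° to longitude and 90° to latitude: 11.00301, 77.22805.
Field (20°×10°, letters A–R): lon ⌊11.00301/20⌋ = 0 → A; lat ⌊77.22805/10⌋ = 7 → H.
Square (2°×1°, digits 0–9): lon ⌊11.00301/2⌋ = 5; lat ⌊7.22805/1⌋ = 7.
Subsquare (5′×2.5′, letters a–x): lon ⌊1.00301/0.0833333⌋ = 12 → m; lat ⌊0.22805/0.0416667⌋ = 5 → f.
Extended square (30″×15″, digits 0–9): lon ⌊0.00301/0.00833333⌋ = 0; lat ⌊0.01972/0.00416667⌋ = 4.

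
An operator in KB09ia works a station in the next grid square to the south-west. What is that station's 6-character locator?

Longitude subsquare i = 8; −1 → 7 = h.
Latitude subsquare a = 0; −1 → -1, wraps to 23 = x, carry into square.
Latitude square 9; −1 → 8.

KB08hx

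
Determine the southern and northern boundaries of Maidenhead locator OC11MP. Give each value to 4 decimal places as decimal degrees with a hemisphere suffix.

68.3750° S, 68.3333° S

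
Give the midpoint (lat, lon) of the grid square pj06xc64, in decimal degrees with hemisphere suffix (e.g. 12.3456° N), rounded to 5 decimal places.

Field P=15, J=9: +15·20° lon, +9·10° lat → SW at lon 120°, lat 0°.
Square 0, 6: +0·2° lon, +6·1° lat → SW at lon 120°, lat 6°.
Subsquare x=23, c=2: +23·0.0833333° lon, +2·0.0416667° lat → SW at lon 121.917°, lat 6.08333°.
Extended square 6, 4: +6·0.00833333° lon, +4·0.00416667° lat → SW at lon 121.967°, lat 6.1°.
Cell spans 0.00833333° lon × 0.00416667° lat. Centre is SW corner plus half of each.
latitude 6.10208° N, longitude 121.97083° E.

6.10208° N, 121.97083° E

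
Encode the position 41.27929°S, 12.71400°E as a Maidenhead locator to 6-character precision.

Shift to the Maidenhead origin (180°W, 90°S): lon 192.7140, lat 48.7207.
Field: lon ⌊192.7140/20⌋ = 9 → J; lat ⌊48.7207/10⌋ = 4 → E.
Square: lon ⌊12.7140/2⌋ = 6; lat ⌊8.7207/1⌋ = 8.
Subsquare: lon ⌊0.7140/0.0833333⌋ = 8 → i; lat ⌊0.7207/0.0416667⌋ = 17 → r.

JE68ir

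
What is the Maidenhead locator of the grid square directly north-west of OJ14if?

OJ14hg

Longitude subsquare i = 8; −1 → 7 = h.
Latitude subsquare f = 5; +1 → 6 = g.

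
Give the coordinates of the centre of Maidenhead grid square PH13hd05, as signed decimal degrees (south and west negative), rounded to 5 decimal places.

Field P=15, H=7: +15·20° lon, +7·10° lat → SW at lon 120°, lat -20°.
Square 1, 3: +1·2° lon, +3·1° lat → SW at lon 122°, lat -17°.
Subsquare h=7, d=3: +7·0.0833333° lon, +3·0.0416667° lat → SW at lon 122.583°, lat -16.875°.
Extended square 0, 5: +0·0.00833333° lon, +5·0.00416667° lat → SW at lon 122.583°, lat -16.8542°.
Cell spans 0.00833333° lon × 0.00416667° lat. Centre is SW corner plus half of each.
latitude -16.85208, longitude 122.58750.

-16.85208, 122.58750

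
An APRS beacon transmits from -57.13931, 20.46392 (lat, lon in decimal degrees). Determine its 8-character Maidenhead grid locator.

KD02fu56

Offset from 180°W / 90°S: lon 200.46392°, lat 32.86069°.
Field: 200.46392/20 → 10 → K, 32.86069/10 → 3 → D; chars KD.
Square: 0.46392/2 → 0, 2.86069/1 → 2; chars 02.
Subsquare: 0.46392/0.0833333 → 5 → f, 0.86069/0.0416667 → 20 → u; chars fu.
Extended square: 0.04725/0.00833333 → 5, 0.02736/0.00416667 → 6; chars 56.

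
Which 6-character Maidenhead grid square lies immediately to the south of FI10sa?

FH19sx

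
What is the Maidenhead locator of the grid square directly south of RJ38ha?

RJ37hx

Latitude subsquare a = 0; −1 → -1, wraps to 23 = x, carry into square.
Latitude square 8; −1 → 7.
The longitude characters are unchanged.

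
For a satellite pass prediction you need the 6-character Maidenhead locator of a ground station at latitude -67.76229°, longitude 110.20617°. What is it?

OC52cf

Add 180° to longitude and 90° to latitude: 290.2062, 22.2377.
Field: lon ⌊290.2062/20⌋ = 14 → O; lat ⌊22.2377/10⌋ = 2 → C.
Square: lon ⌊10.2062/2⌋ = 5; lat ⌊2.2377/1⌋ = 2.
Subsquare: lon ⌊0.2062/0.0833333⌋ = 2 → c; lat ⌊0.2377/0.0416667⌋ = 5 → f.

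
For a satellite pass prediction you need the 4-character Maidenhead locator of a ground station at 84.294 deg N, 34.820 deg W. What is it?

Shift to the Maidenhead origin (180°W, 90°S): lon 145.18, lat 174.29.
Field (20°×10°, letters A–R): lon ⌊145.18/20⌋ = 7 → H; lat ⌊174.29/10⌋ = 17 → R.
Square (2°×1°, digits 0–9): lon ⌊5.18/2⌋ = 2; lat ⌊4.29/1⌋ = 4.

HR24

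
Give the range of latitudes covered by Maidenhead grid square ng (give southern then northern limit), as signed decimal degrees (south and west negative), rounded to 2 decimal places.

-30.00, -20.00

Field N=13, G=6: +13·20° lon, +6·10° lat → SW at lon 80°, lat -30°.
Cell spans 20° lon × 10° lat.
south -30.00, north -20.00.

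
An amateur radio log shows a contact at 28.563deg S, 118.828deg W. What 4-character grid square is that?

DG01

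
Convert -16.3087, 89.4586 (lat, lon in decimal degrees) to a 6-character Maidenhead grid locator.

NH43rq

Shift to the Maidenhead origin (180°W, 90°S): lon 269.4586, lat 73.6913.
Field: lon ⌊269.4586/20⌋ = 13 → N; lat ⌊73.6913/10⌋ = 7 → H.
Square: lon ⌊9.4586/2⌋ = 4; lat ⌊3.6913/1⌋ = 3.
Subsquare: lon ⌊1.4586/0.0833333⌋ = 17 → r; lat ⌊0.6913/0.0416667⌋ = 16 → q.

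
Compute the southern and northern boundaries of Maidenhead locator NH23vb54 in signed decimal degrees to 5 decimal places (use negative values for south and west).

Field N=13, H=7: +13·20° lon, +7·10° lat → SW at lon 80°, lat -20°.
Square 2, 3: +2·2° lon, +3·1° lat → SW at lon 84°, lat -17°.
Subsquare v=21, b=1: +21·0.0833333° lon, +1·0.0416667° lat → SW at lon 85.75°, lat -16.9583°.
Extended square 5, 4: +5·0.00833333° lon, +4·0.00416667° lat → SW at lon 85.7917°, lat -16.9417°.
Cell spans 0.00833333° lon × 0.00416667° lat.
south -16.94167, north -16.93750.

-16.94167, -16.93750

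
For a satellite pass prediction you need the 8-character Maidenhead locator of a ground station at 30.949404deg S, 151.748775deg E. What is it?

QF59ub92

Shift to the Maidenhead origin (180°W, 90°S): lon 331.74878, lat 59.05060.
Field: lon ⌊331.74878/20⌋ = 16 → Q; lat ⌊59.05060/10⌋ = 5 → F.
Square: lon ⌊11.74878/2⌋ = 5; lat ⌊9.05060/1⌋ = 9.
Subsquare: lon ⌊1.74878/0.0833333⌋ = 20 → u; lat ⌊0.05060/0.0416667⌋ = 1 → b.
Extended square: lon ⌊0.08211/0.00833333⌋ = 9; lat ⌊0.00893/0.00416667⌋ = 2.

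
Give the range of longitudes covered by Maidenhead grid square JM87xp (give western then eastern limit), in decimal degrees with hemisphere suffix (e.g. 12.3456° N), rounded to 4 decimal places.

Field J=9, M=12: +9·20° lon, +12·10° lat → SW at lon 0°, lat 30°.
Square 8, 7: +8·2° lon, +7·1° lat → SW at lon 16°, lat 37°.
Subsquare x=23, p=15: +23·0.0833333° lon, +15·0.0416667° lat → SW at lon 17.9167°, lat 37.625°.
Cell spans 0.0833333° lon × 0.0416667° lat.
west 17.9167° E, east 18.0000° E.

17.9167° E, 18.0000° E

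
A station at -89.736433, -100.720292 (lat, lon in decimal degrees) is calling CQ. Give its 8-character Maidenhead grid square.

Offset from 180°W / 90°S: lon 79.27971°, lat 0.26357°.
Field: 79.27971/20 → 3 → D, 0.26357/10 → 0 → A; chars DA.
Square: 19.27971/2 → 9, 0.26357/1 → 0; chars 90.
Subsquare: 1.27971/0.0833333 → 15 → p, 0.26357/0.0416667 → 6 → g; chars pg.
Extended square: 0.02971/0.00833333 → 3, 0.01357/0.00416667 → 3; chars 33.

DA90pg33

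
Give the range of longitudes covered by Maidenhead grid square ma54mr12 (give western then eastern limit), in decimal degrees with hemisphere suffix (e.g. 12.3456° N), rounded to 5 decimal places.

Field M=12, A=0: +12·20° lon, +0·10° lat → SW at lon 60°, lat -90°.
Square 5, 4: +5·2° lon, +4·1° lat → SW at lon 70°, lat -86°.
Subsquare m=12, r=17: +12·0.0833333° lon, +17·0.0416667° lat → SW at lon 71°, lat -85.2917°.
Extended square 1, 2: +1·0.00833333° lon, +2·0.00416667° lat → SW at lon 71.0083°, lat -85.2833°.
Cell spans 0.00833333° lon × 0.00416667° lat.
west 71.00833° E, east 71.01667° E.

71.00833° E, 71.01667° E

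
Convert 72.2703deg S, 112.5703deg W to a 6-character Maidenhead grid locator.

DB37rr

Add 180° to longitude and 90° to latitude: 67.4297, 17.7297.
Field: 67.4297/20 → 3 → D, 17.7297/10 → 1 → B; chars DB.
Square: 7.4297/2 → 3, 7.7297/1 → 7; chars 37.
Subsquare: 1.4297/0.0833333 → 17 → r, 0.7297/0.0416667 → 17 → r; chars rr.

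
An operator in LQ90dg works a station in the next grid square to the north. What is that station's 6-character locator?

Latitude subsquare g = 6; +1 → 7 = h.
The longitude characters are unchanged.

LQ90dh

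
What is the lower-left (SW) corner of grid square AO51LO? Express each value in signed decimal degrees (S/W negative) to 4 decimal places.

51.5833, -169.0833

Field A=0, O=14: +0·20° lon, +14·10° lat → SW at lon -180°, lat 50°.
Square 5, 1: +5·2° lon, +1·1° lat → SW at lon -170°, lat 51°.
Subsquare l=11, o=14: +11·0.0833333° lon, +14·0.0416667° lat → SW at lon -169.083°, lat 51.5833°.
latitude 51.5833, longitude -169.0833.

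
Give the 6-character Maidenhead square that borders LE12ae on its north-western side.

LE02xf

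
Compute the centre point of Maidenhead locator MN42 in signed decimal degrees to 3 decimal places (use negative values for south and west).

42.500, 69.000

Field M=12, N=13: +12·20° lon, +13·10° lat → SW at lon 60°, lat 40°.
Square 4, 2: +4·2° lon, +2·1° lat → SW at lon 68°, lat 42°.
Cell spans 2° lon × 1° lat. Centre is SW corner plus half of each.
latitude 42.500, longitude 69.000.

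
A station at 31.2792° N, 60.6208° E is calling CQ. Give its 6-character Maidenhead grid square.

MM01hg

Shift to the Maidenhead origin (180°W, 90°S): lon 240.6208, lat 121.2792.
Field (20°×10°, letters A–R): 240.6208/20 → 12 → M, 121.2792/10 → 12 → M; chars MM.
Square (2°×1°, digits 0–9): 0.6208/2 → 0, 1.2792/1 → 1; chars 01.
Subsquare (5′×2.5′, letters a–x): 0.6208/0.0833333 → 7 → h, 0.2792/0.0416667 → 6 → g; chars hg.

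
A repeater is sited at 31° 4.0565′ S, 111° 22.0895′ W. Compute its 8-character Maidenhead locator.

Offset from 180°W / 90°S: lon 68.63184°, lat 58.93239°.
Field (20°×10°, letters A–R): 68.63184/20 → 3 → D, 58.93239/10 → 5 → F; chars DF.
Square (2°×1°, digits 0–9): 8.63184/2 → 4, 8.93239/1 → 8; chars 48.
Subsquare (5′×2.5′, letters a–x): 0.63184/0.0833333 → 7 → h, 0.93239/0.0416667 → 22 → w; chars hw.
Extended square (30″×15″, digits 0–9): 0.04851/0.00833333 → 5, 0.01573/0.00416667 → 3; chars 53.

DF48hw53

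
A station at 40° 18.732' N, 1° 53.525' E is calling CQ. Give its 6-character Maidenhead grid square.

JN00wh

Offset from 180°W / 90°S: lon 181.8921°, lat 130.3122°.
Field (20°×10°, letters A–R): 181.8921/20 → 9 → J, 130.3122/10 → 13 → N; chars JN.
Square (2°×1°, digits 0–9): 1.8921/2 → 0, 0.3122/1 → 0; chars 00.
Subsquare (5′×2.5′, letters a–x): 1.8921/0.0833333 → 22 → w, 0.3122/0.0416667 → 7 → h; chars wh.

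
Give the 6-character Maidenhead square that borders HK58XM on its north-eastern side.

Longitude subsquare x = 23; +1 → 24, wraps to 0 = a, carry into square.
Longitude square 5; +1 → 6.
Latitude subsquare m = 12; +1 → 13 = n.

HK68an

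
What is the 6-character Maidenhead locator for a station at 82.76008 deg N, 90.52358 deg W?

Shift to the Maidenhead origin (180°W, 90°S): lon 89.4764, lat 172.7601.
Field (20°×10°, letters A–R): 89.4764/20 → 4 → E, 172.7601/10 → 17 → R; chars ER.
Square (2°×1°, digits 0–9): 9.4764/2 → 4, 2.7601/1 → 2; chars 42.
Subsquare (5′×2.5′, letters a–x): 1.4764/0.0833333 → 17 → r, 0.7601/0.0416667 → 18 → s; chars rs.

ER42rs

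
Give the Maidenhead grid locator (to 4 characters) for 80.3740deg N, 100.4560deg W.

Add 180° to longitude and 90° to latitude: 79.54, 170.37.
Field: 79.54/20 → 3 → D, 170.37/10 → 17 → R; chars DR.
Square: 19.54/2 → 9, 0.37/1 → 0; chars 90.

DR90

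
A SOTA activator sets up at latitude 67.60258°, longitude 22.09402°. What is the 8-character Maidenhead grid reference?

Offset from 180°W / 90°S: lon 202.09402°, lat 157.60258°.
Field (20°×10°, letters A–R): 202.09402/20 → 10 → K, 157.60258/10 → 15 → P; chars KP.
Square (2°×1°, digits 0–9): 2.09402/2 → 1, 7.60258/1 → 7; chars 17.
Subsquare (5′×2.5′, letters a–x): 0.09402/0.0833333 → 1 → b, 0.60258/0.0416667 → 14 → o; chars bo.
Extended square (30″×15″, digits 0–9): 0.01069/0.00833333 → 1, 0.01925/0.00416667 → 4; chars 14.

KP17bo14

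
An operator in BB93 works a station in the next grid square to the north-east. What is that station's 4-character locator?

Longitude square 9; +1 → 10, wraps to 0, carry into field.
Longitude field B = 1; +1 → 2 = C.
Latitude square 3; +1 → 4.

CB04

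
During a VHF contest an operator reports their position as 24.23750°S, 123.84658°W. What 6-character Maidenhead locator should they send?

CG85bs

Offset from 180°W / 90°S: lon 56.1534°, lat 65.7625°.
Field: lon ⌊56.1534/20⌋ = 2 → C; lat ⌊65.7625/10⌋ = 6 → G.
Square: lon ⌊16.1534/2⌋ = 8; lat ⌊5.7625/1⌋ = 5.
Subsquare: lon ⌊0.1534/0.0833333⌋ = 1 → b; lat ⌊0.7625/0.0416667⌋ = 18 → s.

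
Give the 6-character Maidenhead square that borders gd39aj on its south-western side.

GD29xi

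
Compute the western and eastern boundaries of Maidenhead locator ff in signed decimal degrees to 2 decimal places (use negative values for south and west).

-80.00, -60.00

Field F=5, F=5: +5·20° lon, +5·10° lat → SW at lon -80°, lat -40°.
Cell spans 20° lon × 10° lat.
west -80.00, east -60.00.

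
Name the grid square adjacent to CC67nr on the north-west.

CC67ms

Longitude subsquare n = 13; −1 → 12 = m.
Latitude subsquare r = 17; +1 → 18 = s.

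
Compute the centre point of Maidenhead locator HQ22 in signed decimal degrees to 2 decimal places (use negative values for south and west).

72.50, -35.00

Field H=7, Q=16: +7·20° lon, +16·10° lat → SW at lon -40°, lat 70°.
Square 2, 2: +2·2° lon, +2·1° lat → SW at lon -36°, lat 72°.
Cell spans 2° lon × 1° lat. Centre is SW corner plus half of each.
latitude 72.50, longitude -35.00.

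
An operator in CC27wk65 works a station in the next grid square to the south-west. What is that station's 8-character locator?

CC27wk54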